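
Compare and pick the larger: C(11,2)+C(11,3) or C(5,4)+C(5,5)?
C(11,2)+C(11,3)
First=220, Second=6.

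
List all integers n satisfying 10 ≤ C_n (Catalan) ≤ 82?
4, 5

C_3=5; C_4=14; C_5=42; C_6=132. So valid n = 4, 5.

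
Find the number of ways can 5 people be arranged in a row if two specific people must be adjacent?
48

Solution: Treat pair as unit: (5-1)! arrangements × 2 internal orders = 48.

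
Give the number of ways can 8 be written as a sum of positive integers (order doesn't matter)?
Pentagonal recurrence p(n) = p(n−1) + p(n−2) − p(n−5) − p(n−7) + …: p(8) = p(7) + p(6) − p(3) − p(1) = 15 + 11 − 3 − 1 = 22.

Answer: 22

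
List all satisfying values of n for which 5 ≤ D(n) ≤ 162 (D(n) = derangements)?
Using D(n) = (n−1)[D(n−1) + D(n−2)] with D(1)=0, D(2)=1: D(3)=2; D(4)=9; D(5)=44; D(6)=265. So valid n = 4, 5.
Final answer: 4, 5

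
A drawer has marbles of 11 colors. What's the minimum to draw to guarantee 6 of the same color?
56

Explanation: Worst case: 5 of each = 55. One more: 56.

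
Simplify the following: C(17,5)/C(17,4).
13/5

Working:
C(n,k+1)/C(n,k) = (n−k)/(k+1). Here (17−4)/(4+1) = 13/5 = 13/5.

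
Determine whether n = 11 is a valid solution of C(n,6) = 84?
No

Reasoning: C(11,6) = 11·10·9·8·7·6/6! = 332,640/720 = 462, which does not equal 84.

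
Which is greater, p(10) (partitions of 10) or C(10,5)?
C(10,5)

Explanation: Pentagonal recurrence p(n) = p(n−1) + p(n−2) − p(n−5) − p(n−7) + …: p(10) = p(9) + p(8) − p(5) − p(3) = 30 + 22 − 7 − 3 = 42; C(10,5) = 252.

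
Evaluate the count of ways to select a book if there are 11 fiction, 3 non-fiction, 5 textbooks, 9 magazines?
By the addition principle: 11 + 3 + 5 + 9 = 28.

Answer: 28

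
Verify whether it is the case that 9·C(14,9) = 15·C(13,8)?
Absorption identity k·C(n,k) = n·C(n-1,k-1). LHS = 9·2002 = 18,018; RHS = 15·1287 = 19,305.

Answer: False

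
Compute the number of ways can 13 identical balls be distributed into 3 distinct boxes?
105

Solution: C(13+3-1, 3-1) = C(15, 2) = 105.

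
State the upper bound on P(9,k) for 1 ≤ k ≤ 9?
362,880

Solution: P(9,k) increases in k, so maximum at k = 9: 9! = 362,880.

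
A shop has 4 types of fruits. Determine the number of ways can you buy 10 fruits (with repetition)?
286

Stars and bars: C(10+4-1, 10) = C(13, 10) = 286.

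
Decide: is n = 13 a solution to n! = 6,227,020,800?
Yes

13! = 13·12! = 13·479,001,600 = 6,227,020,800, which equals 6,227,020,800.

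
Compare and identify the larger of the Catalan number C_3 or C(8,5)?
C_3 = C(6,3)/(3+1) = 20/4 = 5; C(8,5) = 56.
Final answer: C(8,5)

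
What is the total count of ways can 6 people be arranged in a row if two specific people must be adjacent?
Treat pair as unit: (6-1)! arrangements × 2 internal orders = 240.

Answer: 240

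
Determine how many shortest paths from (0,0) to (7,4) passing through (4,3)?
140

To (4,3): C(7,4)=35. From there: C(4,3)=4. Total: 140.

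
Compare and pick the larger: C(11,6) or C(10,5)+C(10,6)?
Equal
By Pascal's identity: C(11,6) = C(10,5)+C(10,6) = 462. Equal.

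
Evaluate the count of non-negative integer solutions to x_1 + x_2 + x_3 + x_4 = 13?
560

Reasoning: C(13+4-1, 4-1) = 560.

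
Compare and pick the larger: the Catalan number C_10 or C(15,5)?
C_10 = C(20,10)/(10+1) = 184,756/11 = 16,796; C(15,5) = 3,003.
Final answer: C_10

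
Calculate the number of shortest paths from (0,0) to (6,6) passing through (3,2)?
350
To (3,2): C(5,3)=10. From there: C(7,3)=35. Total: 350.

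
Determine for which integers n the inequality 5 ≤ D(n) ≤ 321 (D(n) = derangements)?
4, 5, 6

Reasoning: Using D(n) = (n−1)[D(n−1) + D(n−2)] with D(1)=0, D(2)=1: D(3)=2; D(4)=9; D(5)=44; D(6)=265; D(7)=1,854. So valid n = 4, 5, 6.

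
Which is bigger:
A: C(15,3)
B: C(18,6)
B

Reasoning: A=C(15,3)=455, B=C(18,6)=18,564.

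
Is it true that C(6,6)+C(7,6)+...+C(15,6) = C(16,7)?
Hockey stick identity gives Σ = C(16,7) = 11,440; RHS C(16,7) = 11,440.
Final answer: True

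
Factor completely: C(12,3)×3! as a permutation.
C(12,3)×3! = [12!/(3!(9)!)]×3! = 12!/(9)! = P(12,3) = 1,320.
Final answer: P(12,3)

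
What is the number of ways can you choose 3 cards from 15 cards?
C(15,3) = 15! / (3! × (15-3)!)
         = 15! / (3! × 12!)
         = 455
Final answer: 455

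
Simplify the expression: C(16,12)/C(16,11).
5/12
C(n,k+1)/C(n,k) = (n−k)/(k+1). Here (16−11)/(11+1) = 5/12 = 5/12.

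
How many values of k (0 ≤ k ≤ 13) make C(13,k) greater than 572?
Row 13 is unimodal and symmetric about k=13/2. C(13,3)=286 ≤ 572; C(13,4)=715 > 572; by symmetry C(13,k) > 572 for k = 4..9. That's 9 - 4 + 1 = 6 values.

Answer: 6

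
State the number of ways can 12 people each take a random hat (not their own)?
176,214,841

Solution: Using D(n) = (n-1)[D(n-1) + D(n-2)]:
D(12) = (12-1) × [D(11) + D(10)]
      = 11 × [14684570 + 1334961]
      = 11 × 16019531
      = 176,214,841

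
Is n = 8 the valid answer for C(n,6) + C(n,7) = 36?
C(8,6) + C(8,7) = 28 + 8 = 36, which equals 36.

Answer: Yes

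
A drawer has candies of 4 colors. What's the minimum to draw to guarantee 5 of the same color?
Worst case: 4 of each = 16. One more: 17.
Final answer: 17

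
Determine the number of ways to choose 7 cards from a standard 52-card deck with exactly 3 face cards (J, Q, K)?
20,105,800

Reasoning: 12 face cards and 40 non-face cards: C(12,3) × C(40,4) = 220 × 91,390 = 20,105,800.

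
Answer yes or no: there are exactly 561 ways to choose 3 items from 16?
No

Working:
C(16,3) = 560 ≠ 561.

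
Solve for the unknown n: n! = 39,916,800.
11
n! is strictly increasing. 9! = 362,880, 10! = 3,628,800, 11! = 39,916,800 ✓. So n = 11.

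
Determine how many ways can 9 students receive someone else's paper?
133,496
Using D(n) = (n-1)[D(n-1) + D(n-2)]:
D(9) = (9-1) × [D(8) + D(7)]
      = 8 × [14833 + 1854]
      = 8 × 16687
      = 133,496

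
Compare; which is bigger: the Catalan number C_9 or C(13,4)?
C_9
C_9 = C(18,9)/(9+1) = 48,620/10 = 4,862; C(13,4) = 715.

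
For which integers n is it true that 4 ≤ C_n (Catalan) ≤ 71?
3, 4, 5

Working:
C_2=2; C_3=5; C_4=14; C_5=42; C_6=132. So valid n = 3, 4, 5.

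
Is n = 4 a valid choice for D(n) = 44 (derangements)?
No

Working:
D(4) = (4-1)·[D(3) + D(2)] = 3·[2 + 1] = 9, which does not equal 44.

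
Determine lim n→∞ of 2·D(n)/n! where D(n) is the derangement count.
2/e
D(n)/n! → 1/e, so 2·D(n)/n! → 2/e.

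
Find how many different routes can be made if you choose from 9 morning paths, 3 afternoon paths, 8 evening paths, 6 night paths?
1,296

Working:
By the multiplication principle: 9 × 3 × 8 × 6 = 1,296.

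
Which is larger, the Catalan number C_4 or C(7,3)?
C(7,3)

Solution: C_4 = C(8,4)/(4+1) = 70/5 = 14; C(7,3) = 35.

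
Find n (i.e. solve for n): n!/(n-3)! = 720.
10

Solution: n!/(n-3)! = n×(n-1)×(n-2), a product of 3 consecutive integers ≈ (n−1)^3. 720^(1/3) + 1 ≈ 10.0; check n = 10: 10×9×8 = 720 ✓. So n = 10.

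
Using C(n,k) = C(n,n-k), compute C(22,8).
319,770

Reasoning: C(22,8) = C(22,14) = 319,770.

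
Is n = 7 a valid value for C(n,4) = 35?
Yes

Reasoning: C(7,4) = 7·6·5·4/4! = 840/24 = 35, which equals 35.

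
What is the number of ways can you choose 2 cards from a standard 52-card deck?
1,326

Working:
C(52,2) = 1,326.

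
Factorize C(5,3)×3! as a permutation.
P(5,3)
C(5,3)×3! = [5!/(3!(2)!)]×3! = 5!/(2)! = P(5,3) = 60.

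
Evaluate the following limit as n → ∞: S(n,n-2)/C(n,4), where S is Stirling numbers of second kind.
3

Solution: The leading term of S(n,n-2) as a polynomial in n is (3)!!·C(n,4), so the ratio → (3)!! = 3.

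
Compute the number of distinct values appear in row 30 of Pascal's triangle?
16

Working:
Row 30 has entries C(30,0)..C(30,30); by symmetry C(30,k)=C(30,30-k), giving 16 distinct values.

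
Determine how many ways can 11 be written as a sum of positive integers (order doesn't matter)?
56

Reasoning: Pentagonal recurrence p(n) = p(n−1) + p(n−2) − p(n−5) − p(n−7) + …: p(11) = p(10) + p(9) − p(6) − p(4) = 42 + 30 − 11 − 5 = 56.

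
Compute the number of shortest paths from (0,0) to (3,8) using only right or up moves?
165

Choose 3 rights from 11 moves: C(11,3) = 165.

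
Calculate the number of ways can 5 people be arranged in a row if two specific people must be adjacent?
48
Treat pair as unit: (5-1)! arrangements × 2 internal orders = 48.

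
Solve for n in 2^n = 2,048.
11

2,048 = 1,024 × 2 = 2^10 × 2^1 = 2^11, so n = 11.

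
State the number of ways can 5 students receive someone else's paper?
44

Reasoning: Using D(n) = (n-1)[D(n-1) + D(n-2)]:
D(5) = (5-1) × [D(4) + D(3)]
      = 4 × [9 + 2]
      = 4 × 11
      = 44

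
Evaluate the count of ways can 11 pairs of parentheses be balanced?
Using the Catalan number formula: C_n = C(2n, n) / (n+1)
C_11 = C(22, 11) / (11+1)
     = 705432 / 12
     = 58,786
Final answer: 58,786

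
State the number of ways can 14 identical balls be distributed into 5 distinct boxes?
C(14+5-1, 5-1) = C(18, 4) = 3,060.

Answer: 3,060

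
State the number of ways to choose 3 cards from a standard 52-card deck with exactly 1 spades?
9,633

Reasoning: 13 spades and 39 non-spades: C(13,1) × C(39,2) = 13 × 741 = 9,633.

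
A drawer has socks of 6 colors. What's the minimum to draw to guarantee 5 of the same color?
25

Solution: Worst case: 4 of each = 24. One more: 25.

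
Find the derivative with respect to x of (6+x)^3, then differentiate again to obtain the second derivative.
First derivative: 3(6+x)^{2}. Second derivative: 3·2·(6+x)^{1} = 6(6+x)^{1}.
Final answer: 6(6+x)^1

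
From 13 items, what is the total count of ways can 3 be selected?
286

Explanation: C(13,3) = 13! / (3! × (13-3)!)
         = 13! / (3! × 10!)
         = 286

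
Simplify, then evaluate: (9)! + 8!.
403,200

Explanation: (9)! + 8! = (9)·8! + 8! = (9+1)·8! = 10·8! = 403,200.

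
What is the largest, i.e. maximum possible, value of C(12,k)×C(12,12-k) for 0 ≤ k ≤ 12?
C(12,k)·C(12,12-k) = C(12,k)², maximised at the centre k = 6: C(12,6)² = 853,776.

Answer: 853,776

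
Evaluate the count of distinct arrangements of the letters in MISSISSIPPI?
34,650

Word has 11 letters (M=1, I=4, S=4, P=2). Arrangements: 11!/Π(k!) = 34,650.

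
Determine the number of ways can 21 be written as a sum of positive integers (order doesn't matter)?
792

Solution: Pentagonal recurrence p(n) = p(n−1) + p(n−2) − p(n−5) − p(n−7) + …: p(21) = p(20) + p(19) − p(16) − p(14) + p(9) + p(6) = 627 + 490 − 231 − 135 + 30 + 11 = 792.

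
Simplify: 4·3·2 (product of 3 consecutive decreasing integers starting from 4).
This is P(4,3) = 4!/(1)! = 24.

Answer: 24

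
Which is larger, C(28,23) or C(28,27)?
C(28,23)

Explanation: C(28,23)=98,280, C(28,27)=28.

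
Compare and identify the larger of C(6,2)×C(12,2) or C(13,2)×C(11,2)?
C(13,2)×C(11,2)
C(6,2)×C(12,2)=990, C(13,2)×C(11,2)=4,290.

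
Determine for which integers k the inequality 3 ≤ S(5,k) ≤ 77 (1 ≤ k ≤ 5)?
2, 3, 4

Solution: S(5,1)=1; S(5,2)=15; S(5,3)=25; S(5,4)=10; S(5,5)=1. So valid k = 2, 3, 4.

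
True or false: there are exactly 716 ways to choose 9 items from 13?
False

Reasoning: C(13,9) = 715 ≠ 716.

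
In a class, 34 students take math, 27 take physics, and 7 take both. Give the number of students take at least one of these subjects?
54

|A∪B| = |A|+|B|-|A∩B| = 34+27-7 = 54.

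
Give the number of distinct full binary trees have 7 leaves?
132
Using the Catalan number formula: C_n = C(2n, n) / (n+1)
C_6 = C(12, 6) / (6+1)
     = 924 / 7
     = 132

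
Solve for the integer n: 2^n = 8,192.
8,192 = 1,024 × 8 = 2^10 × 2^3 = 2^13, so n = 13.

Answer: 13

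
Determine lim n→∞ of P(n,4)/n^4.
1

Working:
P(n,4) = n(n-1)(n-2)(n-3) ≈ n^4 for large n. Limit = 1.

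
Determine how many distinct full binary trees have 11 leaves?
16,796

Working:
Using the Catalan number formula: C_n = C(2n, n) / (n+1)
C_10 = C(20, 10) / (10+1)
     = 184756 / 11
     = 16,796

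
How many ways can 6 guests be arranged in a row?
720
Arrangements of 6 distinct objects: 6! = 720.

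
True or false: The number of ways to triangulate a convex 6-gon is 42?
False

Explanation: Triangulations of a convex 6-gon are counted by the Catalan number C_4: C_4 = C(8,4)/(4+1) = 70/5 = 14.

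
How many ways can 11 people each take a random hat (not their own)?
Using D(n) = (n-1)[D(n-1) + D(n-2)]:
D(11) = (11-1) × [D(10) + D(9)]
      = 10 × [1334961 + 133496]
      = 10 × 1468457
      = 14,684,570

Answer: 14,684,570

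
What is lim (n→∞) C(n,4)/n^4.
1/24

Solution: C(n,4) ≈ n^4/4! for large n. Limit = 1/4! = 1/24.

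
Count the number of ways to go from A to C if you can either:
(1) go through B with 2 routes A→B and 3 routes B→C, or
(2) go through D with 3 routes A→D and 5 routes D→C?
21

Reasoning: Route via B: 2×3=6. Route via D: 3×5=15. Total: 21.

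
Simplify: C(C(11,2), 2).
1,485

Explanation: C(11,2) = 55, then C(55, 2) = 1,485.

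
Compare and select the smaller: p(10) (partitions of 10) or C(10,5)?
p(10)

Explanation: Pentagonal recurrence p(n) = p(n−1) + p(n−2) − p(n−5) − p(n−7) + …: p(10) = p(9) + p(8) − p(5) − p(3) = 30 + 22 − 7 − 3 = 42; C(10,5) = 252.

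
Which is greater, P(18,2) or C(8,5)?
P(18,2)
P(18,2)=306, C(8,5)=56.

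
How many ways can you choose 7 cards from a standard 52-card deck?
133,784,560

Reasoning: C(52,7) = 133,784,560.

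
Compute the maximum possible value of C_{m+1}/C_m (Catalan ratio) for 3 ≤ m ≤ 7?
10/3

Solution: C_{m+1}/C_m = 2(2m+1)/(m+2), which increases with m. Maximum at m = 7: 2·15/9 = 10/3.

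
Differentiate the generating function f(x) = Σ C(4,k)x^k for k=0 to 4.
Σ k·C(4,k)x^(k-1) for k=1 to 4

Reasoning: Term-by-term differentiation gives Σ k·C(4,k)x^{k-1} for k=1 to 4.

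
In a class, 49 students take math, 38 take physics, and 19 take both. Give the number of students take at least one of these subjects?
68
|A∪B| = |A|+|B|-|A∩B| = 49+38-19 = 68.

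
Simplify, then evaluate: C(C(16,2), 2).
7,140

Explanation: C(16,2) = 120, then C(120, 2) = 7,140.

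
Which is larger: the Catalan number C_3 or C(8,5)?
C(8,5)

Explanation: C_3 = C(6,3)/(3+1) = 20/4 = 5; C(8,5) = 56.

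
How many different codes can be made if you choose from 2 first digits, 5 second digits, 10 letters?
100

By the multiplication principle: 2 × 5 × 10 = 100.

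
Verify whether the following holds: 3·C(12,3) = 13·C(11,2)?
Absorption identity k·C(n,k) = n·C(n-1,k-1). LHS = 3·220 = 660; RHS = 13·55 = 715.

Answer: False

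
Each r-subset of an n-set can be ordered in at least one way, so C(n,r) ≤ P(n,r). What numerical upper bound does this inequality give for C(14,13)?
P(14,13) = 14·13·12·11·10·9·8·7·6·5·4·3·2 = 87,178,291,200, so C(14,13) ≤ 87,178,291,200. (The bound is loose by a factor of 13! = 6,227,020,800: C(14,13) = 87,178,291,200/6,227,020,800 = 14.)

Answer: 87,178,291,200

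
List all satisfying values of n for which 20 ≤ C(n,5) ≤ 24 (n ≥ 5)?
7

Reasoning: C(6,5)=6; C(7,5)=21; C(8,5)=56. So valid n = 7.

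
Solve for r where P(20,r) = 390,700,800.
7

Reasoning: P(20,r) = 20·19·…·(20−r+1), a product of r factors. Multiplying down from 20: 20 = 20; 20·19 = 380; 20·19·18 = 6,840; 20·19·18·17 = 116,280; 20·19·18·17·16 = 1,860,480; 20·19·18·17·16·15 = 27,907,200; 20·19·18·17·16·15·14 = 390,700,800 ✓ (7 factors). So r = 7.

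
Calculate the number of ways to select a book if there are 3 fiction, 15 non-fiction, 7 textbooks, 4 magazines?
By the addition principle: 3 + 15 + 7 + 4 = 29.
Final answer: 29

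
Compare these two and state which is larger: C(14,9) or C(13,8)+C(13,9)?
Equal

By Pascal's identity: C(14,9) = C(13,8)+C(13,9) = 2,002. Equal.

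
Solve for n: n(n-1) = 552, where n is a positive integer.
n² − n − 552 = 0, so n = (1 ± √(1 + 4·552))/2 = (1 ± √2,209)/2 = (1 ± 47)/2, i.e. n = 24 or n = -23. Taking the positive root, n = 24 (check: 24×23 = 552).

Answer: 24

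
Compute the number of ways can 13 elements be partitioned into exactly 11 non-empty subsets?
2,431
This equals S(13,11), the Stirling number of the 2nd kind.
Using the Stirling recurrence: S(n,k) = k·S(n-1,k) + S(n-1,k-1)
S(13,11) = 11·S(12,11) + S(12,10)
         = 11·66 + 1705
         = 726 + 1705
         = 2,431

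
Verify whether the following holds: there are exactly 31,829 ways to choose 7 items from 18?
False

Explanation: C(18,7) = 31,824 ≠ 31829.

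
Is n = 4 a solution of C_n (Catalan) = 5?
No
C_4 = C(8,4)/(4+1) = 70/5 = 14, which does not equal 5.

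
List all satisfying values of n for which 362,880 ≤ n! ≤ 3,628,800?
9, 10

Explanation: n! is strictly increasing; 9! = 362,880 and 10! = 3,628,800, so valid n = 9, 10.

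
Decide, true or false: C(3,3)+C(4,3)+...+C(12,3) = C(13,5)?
False

Reasoning: Hockey stick identity gives Σ = C(13,4) = 715; RHS C(13,5) = 1,287.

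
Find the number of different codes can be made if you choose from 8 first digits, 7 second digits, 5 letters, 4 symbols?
By the multiplication principle: 8 × 7 × 5 × 4 = 1,120.
Final answer: 1,120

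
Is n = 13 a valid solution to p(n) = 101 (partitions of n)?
Yes

Reasoning: Pentagonal recurrence p(n) = p(n−1) + p(n−2) − p(n−5) − p(n−7) + …: p(13) = p(12) + p(11) − p(8) − p(6) + p(1) = 77 + 56 − 22 − 11 + 1 = 101, which equals 101.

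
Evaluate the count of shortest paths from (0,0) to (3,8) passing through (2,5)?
To (2,5): C(7,2)=21. From there: C(4,1)=4. Total: 84.
Final answer: 84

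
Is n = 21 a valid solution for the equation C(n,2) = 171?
No

C(21,2) = 21·20/2! = 420/2 = 210, which does not equal 171.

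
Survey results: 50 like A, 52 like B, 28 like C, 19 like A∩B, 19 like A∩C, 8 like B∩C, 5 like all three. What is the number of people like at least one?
89
|A∪B∪C| = 50+52+28-19-19-8+5 = 89.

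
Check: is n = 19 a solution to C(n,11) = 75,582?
C(19,11) = 19·18·17·16·15·14·13·12·11·10·9/11! = 3,016,991,577,600/39,916,800 = 75,582, which equals 75,582.

Answer: Yes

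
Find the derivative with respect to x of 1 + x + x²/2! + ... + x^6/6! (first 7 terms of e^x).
1 + x + x²/2! + ... + x^5/5!
Differentiating term by term gives the first 6 terms of e^x.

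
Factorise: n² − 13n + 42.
(n − 6)(n − 7)
Seek roots whose sum is 13 and product is 42: (6, 7). So n² − 13n + 42 = (n − 6)(n − 7).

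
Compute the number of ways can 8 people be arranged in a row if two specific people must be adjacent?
10,080

Working:
Treat pair as unit: (8-1)! arrangements × 2 internal orders = 10,080.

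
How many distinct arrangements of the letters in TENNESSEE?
Word has 9 letters (T=1, E=4, N=2, S=2). Arrangements: 9!/Π(k!) = 3,780.

Answer: 3,780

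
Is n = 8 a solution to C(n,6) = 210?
C(8,6) = 8·7·6·5·4·3/6! = 20,160/720 = 28, which does not equal 210.

Answer: No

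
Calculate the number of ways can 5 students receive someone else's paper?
Using D(n) = (n-1)[D(n-1) + D(n-2)]:
D(5) = (5-1) × [D(4) + D(3)]
      = 4 × [9 + 2]
      = 4 × 11
      = 44

Answer: 44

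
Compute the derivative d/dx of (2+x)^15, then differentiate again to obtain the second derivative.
210(2+x)^13

First derivative: 15(2+x)^{14}. Second derivative: 15·14·(2+x)^{13} = 210(2+x)^{13}.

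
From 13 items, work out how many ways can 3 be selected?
286

C(13,3) = 13! / (3! × (13-3)!)
         = 13! / (3! × 10!)
         = 286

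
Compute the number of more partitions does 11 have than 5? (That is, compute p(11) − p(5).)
49

Working:
Pentagonal recurrence p(n) = p(n−1) + p(n−2) − p(n−5) − p(n−7) + …: p(11) = p(10) + p(9) − p(6) − p(4) = 42 + 30 − 11 − 5 = 56.
p(5) = p(4) + p(3) − p(0) = 5 + 3 − 1 = 7.
Difference = 56 − 7 = 49.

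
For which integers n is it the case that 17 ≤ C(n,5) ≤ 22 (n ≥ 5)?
7

Explanation: C(6,5)=6; C(7,5)=21; C(8,5)=56. So valid n = 7.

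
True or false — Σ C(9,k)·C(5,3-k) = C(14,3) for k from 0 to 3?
True

Solution: Vandermonde's identity gives C(14,3) = 364; RHS C(14,3) = 364.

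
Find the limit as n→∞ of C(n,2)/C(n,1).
C(n,2)/C(n,1) = (n-1)/2 → ∞ as n → ∞.
Final answer: ∞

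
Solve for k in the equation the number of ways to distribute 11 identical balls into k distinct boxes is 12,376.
7

Working:
Stars and bars: the count is C(11+k−1, k−1), increasing in k. k=5: C(15,4) = 1,365, k=6: C(16,5) = 4,368, k=7: C(17,6) = 12,376 ✓. So k = 7.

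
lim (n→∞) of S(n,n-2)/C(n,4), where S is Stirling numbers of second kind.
3

Reasoning: The leading term of S(n,n-2) as a polynomial in n is (3)!!·C(n,4), so the ratio → (3)!! = 3.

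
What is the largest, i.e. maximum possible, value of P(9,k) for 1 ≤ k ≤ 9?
362,880

Reasoning: P(9,k) increases in k, so maximum at k = 9: 9! = 362,880.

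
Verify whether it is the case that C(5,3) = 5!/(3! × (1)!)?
False

Solution: The correct denominator is 3!×2!, giving C(5,3) = 10; the stated RHS is 5!/(3!×1!) = 20 ≠ 10, so the statement does not hold.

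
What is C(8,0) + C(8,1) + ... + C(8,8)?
256

Solution: Sum of binomial coefficients = 2^8 = 256.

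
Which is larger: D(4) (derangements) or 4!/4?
D(4)
D(4) = (4-1)·[D(3) + D(2)] = 3·[2 + 1] = 9; 4!/4 = 24/4 = 6.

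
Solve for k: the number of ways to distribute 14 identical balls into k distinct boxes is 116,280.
8

Stars and bars: the count is C(14+k−1, k−1), increasing in k. k=6: C(19,5) = 11,628, k=7: C(20,6) = 38,760, k=8: C(21,7) = 116,280 ✓. So k = 8.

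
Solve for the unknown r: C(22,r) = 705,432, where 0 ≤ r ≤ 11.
11

Explanation: C(22,r) is increasing for 0 ≤ r ≤ 11. Stepping up (C(22,r+1) = C(22,r)·(22−r)/(r+1)): C(22,1) = 22, C(22,2) = 231, C(22,3) = 1,540, C(22,4) = 7,315, C(22,5) = 26,334, C(22,6) = 74,613, C(22,7) = 170,544, C(22,8) = 319,770, C(22,9) = 497,420, C(22,10) = 646,646, C(22,11) = 705,432 ✓. So r = 11.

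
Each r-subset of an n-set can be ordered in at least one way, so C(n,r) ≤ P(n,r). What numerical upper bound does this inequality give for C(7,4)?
840
P(7,4) = 7·6·5·4 = 840, so C(7,4) ≤ 840. (The bound is loose by a factor of 4! = 24: C(7,4) = 840/24 = 35.)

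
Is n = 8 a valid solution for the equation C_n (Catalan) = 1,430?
Yes

Working:
C_8 = C(16,8)/(8+1) = 12,870/9 = 1,430, which equals 1,430.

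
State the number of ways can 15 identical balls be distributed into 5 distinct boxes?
3,876
C(15+5-1, 5-1) = C(19, 4) = 3,876.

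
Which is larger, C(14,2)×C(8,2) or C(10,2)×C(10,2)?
C(14,2)×C(8,2)

Working:
C(14,2)×C(8,2)=2,548, C(10,2)×C(10,2)=2,025.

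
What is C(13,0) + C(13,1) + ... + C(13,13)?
Sum of binomial coefficients = 2^13 = 8,192.
Final answer: 8,192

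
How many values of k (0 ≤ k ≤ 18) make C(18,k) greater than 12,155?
7

Reasoning: Row 18 is unimodal and symmetric about k=18/2. C(18,5)=8,568 ≤ 12,155; C(18,6)=18,564 > 12,155; by symmetry C(18,k) > 12,155 for k = 6..12. That's 12 - 6 + 1 = 7 values.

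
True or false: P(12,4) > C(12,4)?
True

Working:
P(12,4) = 11,880 and C(12,4) = 495; P(n,r) = r! × C(n,r) so P > C whenever r ≥ 2.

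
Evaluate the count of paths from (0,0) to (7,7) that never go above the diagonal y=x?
429
Counted by the Catalan number C_7: C_7 = C(14,7)/(7+1) = 3,432/8 = 429.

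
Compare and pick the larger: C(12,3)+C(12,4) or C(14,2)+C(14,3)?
C(12,3)+C(12,4)

Working:
First=715, Second=455.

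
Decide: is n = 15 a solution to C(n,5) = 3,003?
Yes

Reasoning: C(15,5) = 15·14·13·12·11/5! = 360,360/120 = 3,003, which equals 3,003.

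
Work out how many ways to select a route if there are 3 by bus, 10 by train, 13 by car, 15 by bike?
41

By the addition principle: 3 + 10 + 13 + 15 = 41.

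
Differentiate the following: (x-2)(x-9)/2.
d/dx[(x-2)(x-9)] = (x-9) + (x-2) = 2x - 11. Dividing by 2 gives (2x - 11)/2.
Final answer: (2x - 11)/2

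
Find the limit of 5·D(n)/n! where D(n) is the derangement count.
5/e

Solution: D(n)/n! → 1/e, so 5·D(n)/n! → 5/e.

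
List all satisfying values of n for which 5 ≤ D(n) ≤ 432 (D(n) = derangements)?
4, 5, 6

Working:
Using D(n) = (n−1)[D(n−1) + D(n−2)] with D(1)=0, D(2)=1: D(3)=2; D(4)=9; D(5)=44; D(6)=265; D(7)=1,854. So valid n = 4, 5, 6.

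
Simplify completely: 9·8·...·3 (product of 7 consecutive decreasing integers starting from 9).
181,440

Solution: This is P(9,7) = 9!/(2)! = 181,440.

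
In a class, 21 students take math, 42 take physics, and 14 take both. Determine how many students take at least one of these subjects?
49
|A∪B| = |A|+|B|-|A∩B| = 21+42-14 = 49.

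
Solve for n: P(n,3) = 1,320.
12
P(n,3) = n(n−1)(n−2) is increasing in n; n(n−1)(n−2) ≈ (n−1)^3 = 1,320 gives n ≈ 12.0. Check: P(10,3) = 720, P(11,3) = 990, P(12,3) = 1,320 ✓. So n = 12.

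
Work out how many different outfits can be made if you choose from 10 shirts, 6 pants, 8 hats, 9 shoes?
4,320

Solution: By the multiplication principle: 10 × 6 × 8 × 9 = 4,320.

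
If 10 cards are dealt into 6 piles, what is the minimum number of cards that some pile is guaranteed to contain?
Pigeonhole: ⌈10/6⌉ = 2.

Answer: 2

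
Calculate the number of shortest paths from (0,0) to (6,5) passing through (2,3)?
To (2,3): C(5,2)=10. From there: C(6,4)=15. Total: 150.
Final answer: 150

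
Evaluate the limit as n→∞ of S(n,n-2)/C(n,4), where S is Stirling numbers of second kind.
3

The leading term of S(n,n-2) as a polynomial in n is (3)!!·C(n,4), so the ratio → (3)!! = 3.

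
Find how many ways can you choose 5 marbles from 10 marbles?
252

Reasoning: C(10,5) = 10! / (5! × (10-5)!)
         = 10! / (5! × 5!)
         = 252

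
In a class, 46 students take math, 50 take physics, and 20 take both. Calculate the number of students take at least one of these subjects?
76

Working:
|A∪B| = |A|+|B|-|A∩B| = 46+50-20 = 76.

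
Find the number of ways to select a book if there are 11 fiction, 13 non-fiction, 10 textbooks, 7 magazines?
By the addition principle: 11 + 13 + 10 + 7 = 41.

Answer: 41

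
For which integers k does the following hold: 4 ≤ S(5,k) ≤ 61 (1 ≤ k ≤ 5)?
2, 3, 4

S(5,1)=1; S(5,2)=15; S(5,3)=25; S(5,4)=10; S(5,5)=1. So valid k = 2, 3, 4.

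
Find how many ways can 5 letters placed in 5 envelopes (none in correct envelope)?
44

Using D(n) = (n-1)[D(n-1) + D(n-2)]:
D(5) = (5-1) × [D(4) + D(3)]
      = 4 × [9 + 2]
      = 4 × 11
      = 44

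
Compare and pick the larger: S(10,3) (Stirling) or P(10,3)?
S(10,3)

Reasoning: S(10,3) = 3·S(9,3) + S(9,2) = 3·3,025 + 255 = 9,330; P(10,3) = 720.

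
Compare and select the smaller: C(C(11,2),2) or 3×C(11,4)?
3×C(11,4)

Solution: C(C(11,2),2)=1,485, 3×C(11,4)=990.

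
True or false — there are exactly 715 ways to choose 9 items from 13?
True

Reasoning: C(13,9) = 715.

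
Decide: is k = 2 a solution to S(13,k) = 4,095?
S(13,2) = 2·S(12,2) + S(12,1) = 2·2,047 + 1 = 4,095, which equals 4,095.

Answer: Yes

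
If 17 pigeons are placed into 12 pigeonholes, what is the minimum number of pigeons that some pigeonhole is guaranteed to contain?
2

Solution: Pigeonhole: ⌈17/12⌉ = 2.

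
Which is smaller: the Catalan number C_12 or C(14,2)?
C(14,2)

C_12 = C(24,12)/(12+1) = 2,704,156/13 = 208,012; C(14,2) = 91.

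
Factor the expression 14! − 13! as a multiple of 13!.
13 × 13! = 80,951,270,400

Solution: 14! − 13! = 14·13! − 13! = (14 − 1)·13! = 13 × 13! = 80,951,270,400.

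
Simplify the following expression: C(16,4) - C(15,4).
455

Solution: C(16,4) - C(15,4) = C(15,3) = 455.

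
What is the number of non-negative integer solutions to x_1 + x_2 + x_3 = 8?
45

Solution: C(8+3-1, 3-1) = 45.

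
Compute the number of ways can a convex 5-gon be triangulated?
Using the Catalan number formula: C_n = C(2n, n) / (n+1)
C_3 = C(6, 3) / (3+1)
     = 20 / 4
     = 5
Final answer: 5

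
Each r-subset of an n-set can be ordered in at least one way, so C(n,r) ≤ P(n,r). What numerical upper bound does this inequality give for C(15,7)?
32,432,400

P(15,7) = 15·14·13·12·11·10·9 = 32,432,400, so C(15,7) ≤ 32,432,400. (The bound is loose by a factor of 7! = 5,040: C(15,7) = 32,432,400/5,040 = 6,435.)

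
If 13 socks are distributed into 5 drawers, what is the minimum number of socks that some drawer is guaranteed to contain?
3

Solution: Pigeonhole: ⌈13/5⌉ = 3.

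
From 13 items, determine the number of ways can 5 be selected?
1,287

Explanation: C(13,5) = 13! / (5! × (13-5)!)
         = 13! / (5! × 8!)
         = 1,287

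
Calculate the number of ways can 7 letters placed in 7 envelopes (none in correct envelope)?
1,854

Reasoning: Using D(n) = (n-1)[D(n-1) + D(n-2)]:
D(7) = (7-1) × [D(6) + D(5)]
      = 6 × [265 + 44]
      = 6 × 309
      = 1,854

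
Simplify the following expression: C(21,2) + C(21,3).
1,540

Reasoning: By Pascal's identity: C(22,3) = 1,540.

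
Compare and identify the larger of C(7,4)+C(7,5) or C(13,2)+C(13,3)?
C(13,2)+C(13,3)

Reasoning: First=56, Second=364.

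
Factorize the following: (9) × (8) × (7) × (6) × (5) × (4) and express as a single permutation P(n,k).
P(9,6) = 9!/(3)!

Reasoning: Product of 6 consecutive descending integers starting at 9: P(9,6) = 9!/3! = 60,480.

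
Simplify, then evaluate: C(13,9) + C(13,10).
1,001

Explanation: By Pascal's identity: C(14,10) = 1,001.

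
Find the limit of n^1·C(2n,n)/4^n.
∞

Solution: C(2n,n) ~ 4^n/√(πn), so n^1·C(2n,n)/4^n ~ n^(1 − 1/2)/√π → ∞.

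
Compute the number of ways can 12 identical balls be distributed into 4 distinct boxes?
C(12+4-1, 4-1) = C(15, 3) = 455.

Answer: 455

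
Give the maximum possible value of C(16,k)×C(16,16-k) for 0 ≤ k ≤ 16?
C(16,k)·C(16,16-k) = C(16,k)², maximised at the centre k = 8: C(16,8)² = 165,636,900.

Answer: 165,636,900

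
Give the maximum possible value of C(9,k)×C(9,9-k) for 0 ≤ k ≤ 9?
15,876

Explanation: C(9,k)·C(9,9-k) = C(9,k)², maximised at the centre k = 4: C(9,4)² = 15,876.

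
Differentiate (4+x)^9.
Using the power rule: d/dx (4+x)^9 = 9(4+x)^{8}.
Final answer: 9(4+x)^8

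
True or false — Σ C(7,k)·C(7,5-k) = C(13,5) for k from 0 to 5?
Vandermonde's identity gives C(14,5) = 2,002; RHS C(13,5) = 1,287.

Answer: False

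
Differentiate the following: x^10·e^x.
(10x^9 + x^10)e^x

Solution: Product rule: d/dx[x^10]·e^x + x^10·d/dx[e^x] = 10x^{9}e^x + x^10e^x.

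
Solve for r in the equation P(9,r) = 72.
2

P(9,r) = 9·8·…·(9−r+1), a product of r factors. Multiplying down from 9: 9 = 9; 9·8 = 72 ✓ (2 factors). So r = 2.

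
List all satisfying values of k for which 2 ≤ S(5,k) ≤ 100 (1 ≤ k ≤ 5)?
S(5,1)=1; S(5,2)=15; S(5,3)=25; S(5,4)=10; S(5,5)=1. So valid k = 2, 3, 4.

Answer: 2, 3, 4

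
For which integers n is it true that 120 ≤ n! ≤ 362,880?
5, 6, 7, 8, 9

Explanation: n! is strictly increasing; 5! = 120 and 9! = 362,880, so valid n = 5, 6, 7, 8, 9.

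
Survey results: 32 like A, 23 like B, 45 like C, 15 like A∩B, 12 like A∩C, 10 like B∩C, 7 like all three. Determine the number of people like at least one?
70
|A∪B∪C| = 32+23+45-15-12-10+7 = 70.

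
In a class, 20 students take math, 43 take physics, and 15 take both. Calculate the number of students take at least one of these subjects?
48

|A∪B| = |A|+|B|-|A∩B| = 20+43-15 = 48.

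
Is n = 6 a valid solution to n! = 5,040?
6! = 6·5! = 6·120 = 720, which does not equal 5,040.
Final answer: No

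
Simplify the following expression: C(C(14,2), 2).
4,095

Explanation: C(14,2) = 91, then C(91, 2) = 4,095.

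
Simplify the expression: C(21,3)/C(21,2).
19/3
C(n,k+1)/C(n,k) = (n−k)/(k+1). Here (21−2)/(2+1) = 19/3 = 19/3.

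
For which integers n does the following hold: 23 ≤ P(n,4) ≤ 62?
4

Reasoning: P(3,4)=0; P(4,4)=24; P(5,4)=120. So valid n = 4.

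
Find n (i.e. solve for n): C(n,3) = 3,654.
29

Reasoning: C(n,3) = n(n−1)(n−2)/3! is increasing in n, and n(n−1)(n−2) = 3!·3,654 = 21,924 ≈ (n−1)^3 gives n ≈ 29.0. Check: C(27,3) = 2,925, C(28,3) = 3,276, C(29,3) = 3,654 ✓. So n = 29.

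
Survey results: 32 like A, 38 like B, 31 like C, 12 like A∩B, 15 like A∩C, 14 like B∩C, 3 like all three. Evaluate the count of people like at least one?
63
|A∪B∪C| = 32+38+31-12-15-14+3 = 63.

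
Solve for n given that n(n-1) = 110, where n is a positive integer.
n² − n − 110 = 0, so n = (1 ± √(1 + 4·110))/2 = (1 ± √441)/2 = (1 ± 21)/2, i.e. n = 11 or n = -10. Taking the positive root, n = 11 (check: 11×10 = 110).

Answer: 11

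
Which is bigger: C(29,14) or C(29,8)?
C(29,14)
C(29,14)=77,558,760, C(29,8)=4,292,145.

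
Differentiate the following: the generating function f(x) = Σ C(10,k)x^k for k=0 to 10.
Σ k·C(10,k)x^(k-1) for k=1 to 10

Reasoning: Term-by-term differentiation gives Σ k·C(10,k)x^{k-1} for k=1 to 10.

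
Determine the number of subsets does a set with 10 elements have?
1,024

Each element can be included or excluded: 2^10 = 1,024.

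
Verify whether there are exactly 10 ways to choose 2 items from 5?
True

C(5,2) = 10.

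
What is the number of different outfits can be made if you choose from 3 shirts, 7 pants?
21

Explanation: By the multiplication principle: 3 × 7 = 21.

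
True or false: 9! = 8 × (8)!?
False

9! = 9 × 8! = 362,880, but 8 × 8! = 322,560.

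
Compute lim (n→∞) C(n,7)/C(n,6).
∞

C(n,7)/C(n,6) = (n-6)/7 → ∞ as n → ∞.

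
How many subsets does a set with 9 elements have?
512

Each element can be included or excluded: 2^9 = 512.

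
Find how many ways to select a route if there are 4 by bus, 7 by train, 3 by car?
By the addition principle: 4 + 7 + 3 = 14.
Final answer: 14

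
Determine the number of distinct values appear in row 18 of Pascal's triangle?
10

Explanation: Row 18 has entries C(18,0)..C(18,18); by symmetry C(18,k)=C(18,18-k), giving 10 distinct values.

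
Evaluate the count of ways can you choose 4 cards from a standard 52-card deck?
270,725

Reasoning: C(52,4) = 270,725.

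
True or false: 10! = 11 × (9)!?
10! = 10 × 9! = 3,628,800, but 11 × 9! = 3,991,680.
Final answer: False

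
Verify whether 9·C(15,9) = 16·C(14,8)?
False

Reasoning: Absorption identity k·C(n,k) = n·C(n-1,k-1). LHS = 9·5005 = 45,045; RHS = 16·3003 = 48,048.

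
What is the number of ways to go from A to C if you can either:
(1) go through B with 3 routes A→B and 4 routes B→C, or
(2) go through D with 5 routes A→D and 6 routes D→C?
42

Solution: Route via B: 3×4=12. Route via D: 5×6=30. Total: 42.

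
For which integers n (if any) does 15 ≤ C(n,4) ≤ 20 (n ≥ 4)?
C(5,4)=5; C(6,4)=15; C(7,4)=35. So valid n = 6.
Final answer: 6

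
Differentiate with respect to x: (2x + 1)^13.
26(2x + 1)^12

Solution: Chain rule: 13(2x+1)^{12} × 2 = 26(2x+1)^{12}.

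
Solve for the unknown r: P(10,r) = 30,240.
5
P(10,r) = 10·9·…·(10−r+1), a product of r factors. Multiplying down from 10: 10 = 10; 10·9 = 90; 10·9·8 = 720; 10·9·8·7 = 5,040; 10·9·8·7·6 = 30,240 ✓ (5 factors). So r = 5.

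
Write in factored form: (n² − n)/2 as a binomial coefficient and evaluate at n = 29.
C(n,2); C(29,2) = 406

Solution: (n² − n)/2 = n(n−1)/2 = C(n,2). At n = 29: C(29,2) = 406.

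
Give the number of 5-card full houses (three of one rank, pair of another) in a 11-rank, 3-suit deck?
330

Reasoning: Triple rank: 11. Triple suits: C(3,3)=1. Pair rank: 10. Pair suits: C(3,2)=3. Total: 330.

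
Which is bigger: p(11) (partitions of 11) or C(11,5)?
Pentagonal recurrence p(n) = p(n−1) + p(n−2) − p(n−5) − p(n−7) + …: p(11) = p(10) + p(9) − p(6) − p(4) = 42 + 30 − 11 − 5 = 56; C(11,5) = 462.
Final answer: C(11,5)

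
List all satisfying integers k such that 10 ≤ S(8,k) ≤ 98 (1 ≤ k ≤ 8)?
7
S(8,1)=1; S(8,2)=127; S(8,3)=966; S(8,4)=1,701; S(8,5)=1,050; S(8,6)=266; S(8,7)=28; S(8,8)=1. So valid k = 7.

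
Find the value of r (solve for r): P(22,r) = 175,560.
P(22,r) = 22·21·…·(22−r+1), a product of r factors. Multiplying down from 22: 22 = 22; 22·21 = 462; 22·21·20 = 9,240; 22·21·20·19 = 175,560 ✓ (4 factors). So r = 4.

Answer: 4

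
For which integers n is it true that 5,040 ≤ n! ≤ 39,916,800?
n! is strictly increasing; 7! = 5,040 and 11! = 39,916,800, so valid n = 7, 8, 9, 10, 11.
Final answer: 7, 8, 9, 10, 11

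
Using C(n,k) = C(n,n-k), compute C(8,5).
C(8,5) = C(8,3) = 56.
Final answer: 56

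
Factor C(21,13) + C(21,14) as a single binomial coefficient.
C(22,14)

By Pascal's identity: C(21,13) + C(21,14) = C(22,14) = 319,770.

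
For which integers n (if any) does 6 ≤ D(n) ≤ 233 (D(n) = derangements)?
4, 5

Solution: Using D(n) = (n−1)[D(n−1) + D(n−2)] with D(1)=0, D(2)=1: D(3)=2; D(4)=9; D(5)=44; D(6)=265. So valid n = 4, 5.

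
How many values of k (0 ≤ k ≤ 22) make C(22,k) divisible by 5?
8

Solution: Checking C(22,k) mod 5 for k = 0..22: divisible at k = 3, 4, 8, 9, 13, 14, 18, 19. That's 8 values.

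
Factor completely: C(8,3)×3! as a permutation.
C(8,3)×3! = [8!/(3!(5)!)]×3! = 8!/(5)! = P(8,3) = 336.

Answer: P(8,3)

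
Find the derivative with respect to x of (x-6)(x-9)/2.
(2x - 15)/2

Working:
d/dx[(x-6)(x-9)] = (x-9) + (x-6) = 2x - 15. Dividing by 2 gives (2x - 15)/2.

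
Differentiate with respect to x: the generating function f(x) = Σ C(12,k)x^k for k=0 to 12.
Σ k·C(12,k)x^(k-1) for k=1 to 12

Term-by-term differentiation gives Σ k·C(12,k)x^{k-1} for k=1 to 12.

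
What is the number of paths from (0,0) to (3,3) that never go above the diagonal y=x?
5

Reasoning: Counted by the Catalan number C_3: C_3 = C(6,3)/(3+1) = 20/4 = 5.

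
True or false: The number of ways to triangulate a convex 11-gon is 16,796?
False
Triangulations of a convex 11-gon are counted by the Catalan number C_9: C_9 = C(18,9)/(9+1) = 48,620/10 = 4,862.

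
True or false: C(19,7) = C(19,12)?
True

Working:
C(19,7) = C(19,19-7) by the symmetry property; both equal 50,388.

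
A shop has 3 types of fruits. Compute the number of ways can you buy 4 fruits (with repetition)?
15
Stars and bars: C(4+3-1, 4) = C(6, 4) = 15.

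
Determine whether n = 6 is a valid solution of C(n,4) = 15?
Yes
C(6,4) = 6·5·4·3/4! = 360/24 = 15, which equals 15.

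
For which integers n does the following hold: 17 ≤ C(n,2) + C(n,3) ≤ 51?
5, 6

Solution: C(4,2)+C(4,3)=10; C(5,2)+C(5,3)=20; C(6,2)+C(6,3)=35; C(7,2)+C(7,3)=56. So valid n = 5, 6.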